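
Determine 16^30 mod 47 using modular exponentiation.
Using repeated squaring. 30 = 16 + 8 + 4 + 2 (binary 11110). Repeated squaring mod 47: 16^1 ≡ 16; 16^2 ≡ 16² = 256 ≡ 21; 16^4 ≡ 21² = 441 ≡ 18; 16^8 ≡ 18² = 324 ≡ 42; 16^16 ≡ 42² = 1764 ≡ 25. Multiply: 16^30 = 16^16 × 16^8 × 16^4 × 16^2 ≡ 25 × 42 × 18 × 21 (mod 47): 25 × 42 = 1050 ≡ 16; 16 × 18 = 288 ≡ 6; 6 × 21 = 126 ≡ 32. So 16^30 ≡ 32 (mod 47).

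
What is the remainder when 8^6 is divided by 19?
6 = 4 + 2 (binary 110). Repeated squaring mod 19: 8^1 ≡ 8; 8^2 ≡ 8² = 64 ≡ 7; 8^4 ≡ 7² = 49 ≡ 11. Multiply: 8^6 = 8^4 × 8^2 ≡ 11 × 7 (mod 19): 11 × 7 = 77 ≡ 1. So 8^6 ≡ 1 (mod 19).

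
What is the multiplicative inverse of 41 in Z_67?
18

Using Extended Euclidean Algorithm:
gcd(41, 67) = 1
Bezout coefficients: 41 × 18 + 67 × -11 = 1
So 41 × 18 ≡ 1 (mod 67)
The inverse is 18 mod 67 = 18
Verification: 41 × 18 = 738 = 11 × 67 + 1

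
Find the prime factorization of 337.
337

Divide by primes starting from smallest:
337 ÷ 337 = 1

337 = 337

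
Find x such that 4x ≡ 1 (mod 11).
4^(-1) ≡ 3 (mod 11). Verification: 4 × 3 = 12 ≡ 1 (mod 11)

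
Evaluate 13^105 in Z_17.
Using Fermat: 13^{16} ≡ 1 (mod 17). 105 ≡ 9 (mod 16). So 13^{105} ≡ 13^{9} ≡ 13 (mod 17)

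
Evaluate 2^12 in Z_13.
Using Fermat: 2^{12} ≡ 1 (mod 13). 12 ≡ 0 (mod 12). So 2^{12} ≡ 2^{0} ≡ 1 (mod 13)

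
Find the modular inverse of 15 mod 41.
15^(-1) ≡ 11 (mod 41). Verification: 15 × 11 = 165 ≡ 1 (mod 41)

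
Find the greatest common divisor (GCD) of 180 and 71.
1

Using the Euclidean algorithm:
180 = 2 × 71 + 38
71 = 1 × 38 + 33
38 = 1 × 33 + 5
33 = 6 × 5 + 3
5 = 1 × 3 + 2
3 = 1 × 2 + 1
2 = 2 × 1 + 0

GCD(180, 71) = 1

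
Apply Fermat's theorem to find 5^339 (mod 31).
By Fermat: 5^{30} ≡ 1 (mod 31). 339 ≡ 9 (mod 30). So 5^{339} ≡ 5^{9} ≡ 1 (mod 31)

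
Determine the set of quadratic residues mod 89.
QRs mod 89: {1, 2, 4, 5, 8, 9, 10, 11, 16, 17, 18, 20, 21, 22, 25, 32, 34, 36, 39, 40, 42, 44, 45, 47, 49, 50, 53, 55, 57, 64, 67, 68, 69, 71, 72, 73, 78, 79, 80, 81, 84, 85, 87, 88}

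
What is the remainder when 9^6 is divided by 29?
6 = 4 + 2 (binary 110). Repeated squaring mod 29: 9^1 ≡ 9; 9^2 ≡ 9² = 81 ≡ 23; 9^4 ≡ 23² = 529 ≡ 7. Multiply: 9^6 = 9^4 × 9^2 ≡ 7 × 23 (mod 29): 7 × 23 = 161 ≡ 16. So 9^6 ≡ 16 (mod 29).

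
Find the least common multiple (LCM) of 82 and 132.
5412

First find GCD(82, 132) using the Euclidean algorithm:
82 = 0 × 132 + 82
132 = 1 × 82 + 50
82 = 1 × 50 + 32
50 = 1 × 32 + 18
32 = 1 × 18 + 14
18 = 1 × 14 + 4
14 = 3 × 4 + 2
4 = 2 × 2 + 0
GCD(82, 132) = 2

LCM formula: LCM(a, b) = (a × b) / GCD(a, b)
LCM(82, 132) = (82 × 132) / 2
LCM(82, 132) = 10824 / 2
LCM(82, 132) = 5412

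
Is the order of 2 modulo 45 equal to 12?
Yes, ord_45(2) = 12.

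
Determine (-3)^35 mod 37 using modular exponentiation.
Using repeated squaring. (-3) ≡ 34 (mod 37). 35 = 32 + 2 + 1 (binary 100011). Repeated squaring mod 37: 34^1 ≡ 34; 34^2 ≡ 34² = 1156 ≡ 9; 34^4 ≡ 9² = 81 ≡ 7; 34^8 ≡ 7² = 49 ≡ 12; 34^16 ≡ 12² = 144 ≡ 33; 34^32 ≡ 33² = 1089 ≡ 16. Multiply: (-3)^35 ≡ 34^32 × 34^2 × 34^1 ≡ 16 × 9 × 34 (mod 37): 16 × 9 = 144 ≡ 33; 33 × 34 = 1122 ≡ 12. So (-3)^35 ≡ 12 (mod 37).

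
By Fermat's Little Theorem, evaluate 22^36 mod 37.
By Fermat's Little Theorem, 22^{36} ≡ 1 (mod 37) since 37 is prime and gcd(22, 37) = 1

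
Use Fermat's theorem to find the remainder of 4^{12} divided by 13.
1

By Fermat's Little Theorem, a^(p-1) ≡ 1 (mod p) for prime p and gcd(a, p) = 1
Here p = 13, so 4^12 ≡ 1 (mod 13)
We can reduce the exponent: 12 mod 12 = 0
So 4^12 ≡ 4^0 (mod 13)
Computing: 4^0 mod 13 = 1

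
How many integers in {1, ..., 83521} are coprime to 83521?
78608

Prime factorization: 83521 = 17^4
Using the formula φ(n) = n × Π(1 - 1/p) for each prime factor p:
φ(83521) = 83521 × (1 - 1/17)
φ(83521) = 78608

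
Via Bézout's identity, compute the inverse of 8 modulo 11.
Extended GCD: 8(-4) + 11(3) = 1. So 8^(-1) ≡ 7 ≡ 7 (mod 11). Verify: 8 × 7 = 56 ≡ 1 (mod 11)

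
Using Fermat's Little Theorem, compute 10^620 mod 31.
By Fermat: 10^{30} ≡ 1 (mod 31). 620 ≡ 20 (mod 30). So 10^{620} ≡ 10^{20} ≡ 25 (mod 31)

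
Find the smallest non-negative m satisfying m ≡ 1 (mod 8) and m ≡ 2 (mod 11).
M = 8 × 11 = 88. M₁ = 11, y₁ ≡ 3 (mod 8). M₂ = 8, y₂ ≡ 7 (mod 11). m = 1×11×3 + 2×8×7 ≡ 57 (mod 88)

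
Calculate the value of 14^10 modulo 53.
10 = 8 + 2 (binary 1010). Repeated squaring mod 53: 14^1 ≡ 14; 14^2 ≡ 14² = 196 ≡ 37; 14^4 ≡ 37² = 1369 ≡ 44; 14^8 ≡ 44² = 1936 ≡ 28. Multiply: 14^10 = 14^8 × 14^2 ≡ 28 × 37 (mod 53): 28 × 37 = 1036 ≡ 29. So 14^10 ≡ 29 (mod 53).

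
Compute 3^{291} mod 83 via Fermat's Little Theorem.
81

By Fermat's Little Theorem, a^(p-1) ≡ 1 (mod p) for prime p and gcd(a, p) = 1
Here p = 83, so 3^82 ≡ 1 (mod 83)
We can reduce the exponent: 291 mod 82 = 45
So 3^291 ≡ 3^45 (mod 83)
Computing: 3^45 mod 83 = 81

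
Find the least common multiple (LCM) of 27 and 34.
918

First find GCD(27, 34) using the Euclidean algorithm:
27 = 0 × 34 + 27
34 = 1 × 27 + 7
27 = 3 × 7 + 6
7 = 1 × 6 + 1
6 = 6 × 1 + 0
GCD(27, 34) = 1

LCM formula: LCM(a, b) = (a × b) / GCD(a, b)
LCM(27, 34) = (27 × 34) / 1
LCM(27, 34) = 918 / 1
LCM(27, 34) = 918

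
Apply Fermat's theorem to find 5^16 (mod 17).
By Fermat's Little Theorem, 5^{16} ≡ 1 (mod 17) since 17 is prime and gcd(5, 17) = 1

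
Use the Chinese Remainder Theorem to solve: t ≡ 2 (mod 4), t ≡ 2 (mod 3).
M = 4 × 3 = 12. M₁ = 3, y₁ ≡ 3 (mod 4). M₂ = 4, y₂ ≡ 1 (mod 3). t = 2×3×3 + 2×4×1 ≡ 2 (mod 12)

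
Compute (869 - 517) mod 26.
14

(869 - 517) = 352
352 mod 26 = 14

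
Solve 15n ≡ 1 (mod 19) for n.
14

Using Extended Euclidean Algorithm:
gcd(15, 19) = 1
Bezout coefficients: 15 × -5 + 19 × 4 = 1
So 15 × -5 ≡ 1 (mod 19)
The inverse is -5 mod 19 = 14
Verification: 15 × 14 = 210 = 11 × 19 + 1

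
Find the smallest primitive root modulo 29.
2

A primitive root g modulo p has order p-1 = 28
Prime divisors of 28: [2, 7]
g is a primitive root iff g^(28/q) ≢ 1 (mod 29) for each prime divisor q
Testing small values:
  g = 2: 2^14 ≡ 28, 2^4 ≡ 16 (mod 29) → none is 1, primitive root!
The smallest primitive root is 2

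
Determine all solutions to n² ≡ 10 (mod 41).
The square roots of 10 mod 41 are 16 and 25. Verify: 16² = 256 ≡ 10 (mod 41)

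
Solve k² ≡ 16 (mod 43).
The square roots of 16 mod 43 are 4 and 39. Verify: 4² = 16 ≡ 16 (mod 43)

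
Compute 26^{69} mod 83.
27

Using successive squaring:
Binary expansion of 69: 1000101
Powers of 26 mod 83 (each is the square of the previous):
  26^1 ≡ 26 (mod 83)
  26^2 ≡ 26² = 676 ≡ 12 (mod 83)
  26^4 ≡ 12² = 144 ≡ 61 (mod 83)
  26^8 ≡ 61² = 3721 ≡ 69 (mod 83)
  26^16 ≡ 69² = 4761 ≡ 30 (mod 83)
  26^32 ≡ 30² = 900 ≡ 70 (mod 83)
  26^64 ≡ 70² = 4900 ≡ 3 (mod 83)
69 = 64 + 4 + 1, so 26^69 = 26^64 × 26^4 × 26^1 ≡ 3 × 61 × 26 (mod 83)
Multiplying step by step:
  3 × 61 = 183 ≡ 17 (mod 83)
  17 × 26 = 442 ≡ 27 (mod 83)
Result: 26^69 ≡ 27 (mod 83)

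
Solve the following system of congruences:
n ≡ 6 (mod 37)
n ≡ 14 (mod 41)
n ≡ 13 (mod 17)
24204

Using the Chinese Remainder Theorem:
M = product of moduli = 25789
For equation 1: M_1 = 697, 697 ≡ 31 (mod 37), inverse of 697 mod 37 is 6 (check: 31 × 6 = 186 ≡ 1 (mod 37))
For equation 2: M_2 = 629, 629 ≡ 14 (mod 41), inverse of 629 mod 41 is 3 (check: 14 × 3 = 42 ≡ 1 (mod 41))
For equation 3: M_3 = 1517, 1517 ≡ 4 (mod 17), inverse of 1517 mod 17 is 13 (check: 4 × 13 = 52 ≡ 1 (mod 17))
Combine: n ≡ Σ r_i×M_i×(M_i⁻¹ mod m_i) = 6×697×6 + 14×629×3 + 13×1517×13 = 25092 + 26418 + 256373 = 307883
307883 mod 25789 = 24204
n ≡ 24204 (mod 25789)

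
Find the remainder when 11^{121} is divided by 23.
By Fermat: 11^{22} ≡ 1 (mod 23). 121 = 5×22 + 11. So 11^{121} ≡ 11^{11} ≡ 22 (mod 23)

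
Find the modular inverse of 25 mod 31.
25^(-1) ≡ 5 (mod 31). Verification: 25 × 5 = 125 ≡ 1 (mod 31)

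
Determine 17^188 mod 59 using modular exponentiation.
Using Fermat: 17^{58} ≡ 1 (mod 59). 188 ≡ 14 (mod 58). So 17^{188} ≡ 17^{14} ≡ 19 (mod 59)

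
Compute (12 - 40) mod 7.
0

(12 - 40) = -28
-28 mod 7 = 0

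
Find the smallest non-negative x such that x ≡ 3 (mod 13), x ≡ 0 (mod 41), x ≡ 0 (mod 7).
861

Using the Chinese Remainder Theorem:
M = product of moduli = 3731
For equation 1: M_1 = 287, 287 ≡ 1 (mod 13), inverse of 287 mod 13 is 1 (check: 1 × 1 = 1 ≡ 1 (mod 13))
For equation 2: M_2 = 91, 91 ≡ 9 (mod 41), inverse of 91 mod 41 is 32 (check: 9 × 32 = 288 ≡ 1 (mod 41))
For equation 3: M_3 = 533, 533 ≡ 1 (mod 7), inverse of 533 mod 7 is 1 (check: 1 × 1 = 1 ≡ 1 (mod 7))
Combine: x ≡ Σ r_i×M_i×(M_i⁻¹ mod m_i) = 3×287×1 + 0×91×32 + 0×533×1 = 861 + 0 + 0 = 861
861 mod 3731 = 861
x ≡ 861 (mod 3731)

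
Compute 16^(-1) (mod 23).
13

Using Extended Euclidean Algorithm:
gcd(16, 23) = 1
Bezout coefficients: 16 × -10 + 23 × 7 = 1
So 16 × -10 ≡ 1 (mod 23)
The inverse is -10 mod 23 = 13
Verification: 16 × 13 = 208 = 9 × 23 + 1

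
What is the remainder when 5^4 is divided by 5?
5 ≡ 0 (mod 5). 4 = 4 (binary 100). Repeated squaring mod 5: 0^1 ≡ 0; 0^2 ≡ 0² = 0 ≡ 0; 0^4 ≡ 0² = 0 ≡ 0. So 5^4 ≡ 0 (mod 5).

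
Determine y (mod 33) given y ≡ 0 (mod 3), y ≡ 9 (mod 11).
9

Using the Chinese Remainder Theorem:
M = product of moduli = 33
For equation 1: M_1 = 11, 11 ≡ 2 (mod 3), inverse of 11 mod 3 is 2 (check: 2 × 2 = 4 ≡ 1 (mod 3))
For equation 2: M_2 = 3, 3 ≡ 3 (mod 11), inverse of 3 mod 11 is 4 (check: 3 × 4 = 12 ≡ 1 (mod 11))
Combine: y ≡ Σ r_i×M_i×(M_i⁻¹ mod m_i) = 0×11×2 + 9×3×4 = 0 + 108 = 108
108 mod 33 = 9
y ≡ 9 (mod 33)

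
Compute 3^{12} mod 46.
3

Using successive squaring:
Binary expansion of 12: 1100
Powers of 3 mod 46 (each is the square of the previous):
  3^1 ≡ 3 (mod 46)
  3^2 ≡ 3² = 9 ≡ 9 (mod 46)
  3^4 ≡ 9² = 81 ≡ 35 (mod 46)
  3^8 ≡ 35² = 1225 ≡ 29 (mod 46)
12 = 8 + 4, so 3^12 = 3^8 × 3^4 ≡ 29 × 35 (mod 46)
Multiplying step by step:
  29 × 35 = 1015 ≡ 3 (mod 46)
Result: 3^12 ≡ 3 (mod 46)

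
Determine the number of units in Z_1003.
928

Prime factorization: 1003 = 17 × 59
Using the formula φ(n) = n × Π(1 - 1/p) for each prime factor p:
φ(1003) = 1003 × (1 - 1/17) × (1 - 1/59)
φ(1003) = 928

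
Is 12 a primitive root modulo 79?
No

To verify, check if 12^(78/q) ≢ 1 (mod 79) for each prime divisor q of 78
Divisors of 78 = 78: [1, 2, 3, 6, 13, 26, 39, 78]
  12^(78/2) = 12^39 ≡ 78 (mod 79)
  12^(78/3) = 12^26 ≡ 1 (mod 79)
  12^(78/13) = 12^6 ≡ 21 (mod 79)
Conclusion: 12 is not a primitive root modulo 79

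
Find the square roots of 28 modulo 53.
The square roots of 28 mod 53 are 44 and 9. Verify: 44² = 1936 ≡ 28 (mod 53)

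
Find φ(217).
180

Prime factorization: 217 = 7 × 31
Using the formula φ(n) = n × Π(1 - 1/p) for each prime factor p:
φ(217) = 217 × (1 - 1/7) × (1 - 1/31)
φ(217) = 180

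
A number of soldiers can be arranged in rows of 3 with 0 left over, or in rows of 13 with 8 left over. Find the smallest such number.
M = 3 × 13 = 39. M₁ = 13, y₁ ≡ 1 (mod 3). M₂ = 3, y₂ ≡ 9 (mod 13). x = 0×13×1 + 8×3×9 ≡ 21 (mod 39). The smallest positive such number is 21.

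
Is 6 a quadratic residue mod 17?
By Euler's criterion: 6^{8} ≡ 16 (mod 17). Since this equals -1 (≡ 16), 6 is not a QR.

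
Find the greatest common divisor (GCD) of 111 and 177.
3

Using the Euclidean algorithm:
111 = 0 × 177 + 111
177 = 1 × 111 + 66
111 = 1 × 66 + 45
66 = 1 × 45 + 21
45 = 2 × 21 + 3
21 = 7 × 3 + 0

GCD(111, 177) = 3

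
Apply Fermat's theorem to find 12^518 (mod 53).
By Fermat: 12^{52} ≡ 1 (mod 53). 518 ≡ 50 (mod 52). So 12^{518} ≡ 12^{50} ≡ 7 (mod 53)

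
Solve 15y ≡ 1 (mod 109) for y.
80

Using Extended Euclidean Algorithm:
gcd(15, 109) = 1
Bezout coefficients: 15 × -29 + 109 × 4 = 1
So 15 × -29 ≡ 1 (mod 109)
The inverse is -29 mod 109 = 80
Verification: 15 × 80 = 1200 = 11 × 109 + 1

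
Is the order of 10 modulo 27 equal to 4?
No, the actual order is 3, not 4.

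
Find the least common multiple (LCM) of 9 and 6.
18

First find GCD(9, 6) using the Euclidean algorithm:
9 = 1 × 6 + 3
6 = 2 × 3 + 0
GCD(9, 6) = 3

LCM formula: LCM(a, b) = (a × b) / GCD(a, b)
LCM(9, 6) = (9 × 6) / 3
LCM(9, 6) = 54 / 3
LCM(9, 6) = 18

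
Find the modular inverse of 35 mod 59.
35^(-1) ≡ 27 (mod 59). Verification: 35 × 27 = 945 ≡ 1 (mod 59)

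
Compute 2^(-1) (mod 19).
2^(-1) ≡ 10 (mod 19). Verification: 2 × 10 = 20 ≡ 1 (mod 19)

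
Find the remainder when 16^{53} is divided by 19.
By Fermat: 16^{18} ≡ 1 (mod 19). 53 = 2×18 + 17. So 16^{53} ≡ 16^{17} ≡ 6 (mod 19)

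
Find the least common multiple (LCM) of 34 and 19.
646

First find GCD(34, 19) using the Euclidean algorithm:
34 = 1 × 19 + 15
19 = 1 × 15 + 4
15 = 3 × 4 + 3
4 = 1 × 3 + 1
3 = 3 × 1 + 0
GCD(34, 19) = 1

LCM formula: LCM(a, b) = (a × b) / GCD(a, b)
LCM(34, 19) = (34 × 19) / 1
LCM(34, 19) = 646 / 1
LCM(34, 19) = 646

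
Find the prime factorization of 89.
89

Divide by primes starting from smallest:
89 ÷ 89 = 1

89 = 89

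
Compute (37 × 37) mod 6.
1

(37 × 37) = 1369
1369 mod 6 = 1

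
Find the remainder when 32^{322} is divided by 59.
By Fermat: 32^{58} ≡ 1 (mod 59). 322 = 5×58 + 32. So 32^{322} ≡ 32^{32} ≡ 36 (mod 59)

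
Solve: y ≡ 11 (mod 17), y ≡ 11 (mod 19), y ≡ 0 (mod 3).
M = 17 × 19 × 3 = 969. M₁ = 57, y₁ ≡ 3 (mod 17). M₂ = 51, y₂ ≡ 3 (mod 19). M₃ = 323, y₃ ≡ 2 (mod 3). y = 11×57×3 + 11×51×3 + 0×323×2 ≡ 657 (mod 969)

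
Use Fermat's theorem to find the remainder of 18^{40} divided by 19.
1

By Fermat's Little Theorem, a^(p-1) ≡ 1 (mod p) for prime p and gcd(a, p) = 1
Here p = 19, so 18^18 ≡ 1 (mod 19)
We can reduce the exponent: 40 mod 18 = 4
So 18^40 ≡ 18^4 (mod 19)
Computing: 18^4 mod 19 = 1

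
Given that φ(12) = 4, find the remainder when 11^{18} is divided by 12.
By Euler: 11^{4} ≡ 1 (mod 12) since gcd(11, 12) = 1. 18 = 4×4 + 2. So 11^{18} ≡ 11^{2} ≡ 1 (mod 12)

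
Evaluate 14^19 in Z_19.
Using Fermat: 14^{18} ≡ 1 (mod 19). 19 ≡ 1 (mod 18). So 14^{19} ≡ 14^{1} ≡ 14 (mod 19)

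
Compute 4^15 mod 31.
Using repeated squaring. 15 = 8 + 4 + 2 + 1 (binary 1111). Repeated squaring mod 31: 4^1 ≡ 4; 4^2 ≡ 4² = 16 ≡ 16; 4^4 ≡ 16² = 256 ≡ 8; 4^8 ≡ 8² = 64 ≡ 2. Multiply: 4^15 = 4^8 × 4^4 × 4^2 × 4^1 ≡ 2 × 8 × 16 × 4 (mod 31): 2 × 8 = 16 ≡ 16; 16 × 16 = 256 ≡ 8; 8 × 4 = 32 ≡ 1. So 4^15 ≡ 1 (mod 31).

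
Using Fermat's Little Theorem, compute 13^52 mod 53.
By Fermat's Little Theorem, 13^{52} ≡ 1 (mod 53) since 53 is prime and gcd(13, 53) = 1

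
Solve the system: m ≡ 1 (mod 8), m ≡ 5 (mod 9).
M = 8 × 9 = 72. M₁ = 9, y₁ ≡ 1 (mod 8). M₂ = 8, y₂ ≡ 8 (mod 9). m = 1×9×1 + 5×8×8 ≡ 41 (mod 72)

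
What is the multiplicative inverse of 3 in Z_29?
3^(-1) ≡ 10 (mod 29). Verification: 3 × 10 = 30 ≡ 1 (mod 29)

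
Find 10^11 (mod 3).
Using Fermat: 10^{2} ≡ 1 (mod 3). 11 ≡ 1 (mod 2). So 10^{11} ≡ 10^{1} ≡ 1 (mod 3)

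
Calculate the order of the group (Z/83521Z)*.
78608

Prime factorization: 83521 = 17^4
Using the formula φ(n) = n × Π(1 - 1/p) for each prime factor p:
φ(83521) = 83521 × (1 - 1/17)
φ(83521) = 78608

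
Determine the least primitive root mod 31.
p - 1 = 30 has prime divisors 2, 3, 5. h is a primitive root mod 31 iff h^(30/q) ≢ 1 (mod 31) for each such q.
h = 2: 2^15 ≡ 1, 2^10 ≡ 1, 2^6 ≡ 2 (mod 31); 2^15 ≡ 1, so not a primitive root.
h = 3: 3^15 ≡ 30, 3^10 ≡ 25, 3^6 ≡ 16 (mod 31); none is 1, so 3 has order 30 and is a primitive root.
The smallest primitive root mod 31 is g = 3.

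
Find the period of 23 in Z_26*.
Powers of 23 mod 26: 23^1≡23, 23^2≡9, 23^3≡25, 23^4≡3, 23^5≡17, 23^6≡1. Order = 6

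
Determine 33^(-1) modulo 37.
33^(-1) ≡ 9 (mod 37). Verification: 33 × 9 = 297 ≡ 1 (mod 37)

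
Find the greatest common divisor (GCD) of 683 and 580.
1

Using the Euclidean algorithm:
683 = 1 × 580 + 103
580 = 5 × 103 + 65
103 = 1 × 65 + 38
65 = 1 × 38 + 27
38 = 1 × 27 + 11
27 = 2 × 11 + 5
11 = 2 × 5 + 1
5 = 5 × 1 + 0

GCD(683, 580) = 1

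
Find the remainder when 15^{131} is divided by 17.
By Fermat: 15^{16} ≡ 1 (mod 17). 131 = 8×16 + 3. So 15^{131} ≡ 15^{3} ≡ 9 (mod 17)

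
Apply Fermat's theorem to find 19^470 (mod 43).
By Fermat: 19^{42} ≡ 1 (mod 43). 470 ≡ 8 (mod 42). So 19^{470} ≡ 19^{8} ≡ 15 (mod 43)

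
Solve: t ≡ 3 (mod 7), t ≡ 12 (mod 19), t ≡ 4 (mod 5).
M = 7 × 19 × 5 = 665. M₁ = 95, y₁ ≡ 2 (mod 7). M₂ = 35, y₂ ≡ 6 (mod 19). M₃ = 133, y₃ ≡ 2 (mod 5). t = 3×95×2 + 12×35×6 + 4×133×2 ≡ 164 (mod 665)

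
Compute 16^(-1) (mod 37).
7

Using Extended Euclidean Algorithm:
gcd(16, 37) = 1
Bezout coefficients: 16 × 7 + 37 × -3 = 1
So 16 × 7 ≡ 1 (mod 37)
The inverse is 7 mod 37 = 7
Verification: 16 × 7 = 112 = 3 × 37 + 1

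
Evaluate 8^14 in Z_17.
Using repeated squaring. 14 = 8 + 4 + 2 (binary 1110). Repeated squaring mod 17: 8^1 ≡ 8; 8^2 ≡ 8² = 64 ≡ 13; 8^4 ≡ 13² = 169 ≡ 16; 8^8 ≡ 16² = 256 ≡ 1. Multiply: 8^14 = 8^8 × 8^4 × 8^2 ≡ 1 × 16 × 13 (mod 17): 1 × 16 = 16 ≡ 16; 16 × 13 = 208 ≡ 4. So 8^14 ≡ 4 (mod 17).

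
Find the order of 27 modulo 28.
Powers of 27 mod 28: 27^1≡27, 27^2≡1. Order = 2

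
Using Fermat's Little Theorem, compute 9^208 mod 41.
By Fermat: 9^{40} ≡ 1 (mod 41). 208 ≡ 8 (mod 40). So 9^{208} ≡ 9^{8} ≡ 1 (mod 41)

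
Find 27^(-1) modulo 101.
15

Using Extended Euclidean Algorithm:
gcd(27, 101) = 1
Bezout coefficients: 27 × 15 + 101 × -4 = 1
So 27 × 15 ≡ 1 (mod 101)
The inverse is 15 mod 101 = 15
Verification: 27 × 15 = 405 = 4 × 101 + 1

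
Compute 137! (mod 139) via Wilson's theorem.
(138)! = (137)! × (138) ≡ -1 (mod 139). So (137)! ≡ -1 × (138)^(-1) ≡ (-1)×(-1) = 1 (mod 139)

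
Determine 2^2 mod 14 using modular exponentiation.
2 = 2 (binary 10). Repeated squaring mod 14: 2^1 ≡ 2; 2^2 ≡ 2² = 4 ≡ 4. So 2^2 ≡ 4 (mod 14).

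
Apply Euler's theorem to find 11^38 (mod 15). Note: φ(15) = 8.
By Euler: 11^{8} ≡ 1 (mod 15) since gcd(11, 15) = 1. 38 = 4×8 + 6. So 11^{38} ≡ 11^{6} ≡ 1 (mod 15)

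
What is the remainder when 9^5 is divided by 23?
5 = 4 + 1 (binary 101). Repeated squaring mod 23: 9^1 ≡ 9; 9^2 ≡ 9² = 81 ≡ 12; 9^4 ≡ 12² = 144 ≡ 6. Multiply: 9^5 = 9^4 × 9^1 ≡ 6 × 9 (mod 23): 6 × 9 = 54 ≡ 8. So 9^5 ≡ 8 (mod 23).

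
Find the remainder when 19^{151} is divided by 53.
By Fermat: 19^{52} ≡ 1 (mod 53). 151 = 2×52 + 47. So 19^{151} ≡ 19^{47} ≡ 33 (mod 53)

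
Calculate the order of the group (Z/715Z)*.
480

Prime factorization: 715 = 5 × 11 × 13
Using the formula φ(n) = n × Π(1 - 1/p) for each prime factor p:
φ(715) = 715 × (1 - 1/5) × (1 - 1/11) × (1 - 1/13)
φ(715) = 480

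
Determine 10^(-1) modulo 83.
10^(-1) ≡ 25 (mod 83). Verification: 10 × 25 = 250 ≡ 1 (mod 83)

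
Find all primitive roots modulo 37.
Primitive roots mod 37: {2, 5, 13, 15, 17, 18, 19, 20, 22, 24, 32, 35}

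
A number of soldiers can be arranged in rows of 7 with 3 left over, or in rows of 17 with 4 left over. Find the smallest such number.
M = 7 × 17 = 119. M₁ = 17, y₁ ≡ 5 (mod 7). M₂ = 7, y₂ ≡ 5 (mod 17). n = 3×17×5 + 4×7×5 ≡ 38 (mod 119). The smallest positive such number is 38.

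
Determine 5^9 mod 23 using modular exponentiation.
9 = 8 + 1 (binary 1001). Repeated squaring mod 23: 5^1 ≡ 5; 5^2 ≡ 5² = 25 ≡ 2; 5^4 ≡ 2² = 4 ≡ 4; 5^8 ≡ 4² = 16 ≡ 16. Multiply: 5^9 = 5^8 × 5^1 ≡ 16 × 5 (mod 23): 16 × 5 = 80 ≡ 11. So 5^9 ≡ 11 (mod 23).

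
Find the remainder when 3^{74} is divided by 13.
By Fermat: 3^{12} ≡ 1 (mod 13). 74 = 6×12 + 2. So 3^{74} ≡ 3^{2} ≡ 9 (mod 13)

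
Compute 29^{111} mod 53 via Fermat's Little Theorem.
17

By Fermat's Little Theorem, a^(p-1) ≡ 1 (mod p) for prime p and gcd(a, p) = 1
Here p = 53, so 29^52 ≡ 1 (mod 53)
We can reduce the exponent: 111 mod 52 = 7
So 29^111 ≡ 29^7 (mod 53)
Computing: 29^7 mod 53 = 17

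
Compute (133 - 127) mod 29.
6

(133 - 127) = 6
6 mod 29 = 6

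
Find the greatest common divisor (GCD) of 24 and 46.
2

Using the Euclidean algorithm:
24 = 0 × 46 + 24
46 = 1 × 24 + 22
24 = 1 × 22 + 2
22 = 11 × 2 + 0

GCD(24, 46) = 2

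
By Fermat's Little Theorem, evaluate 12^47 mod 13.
By Fermat: 12^{12} ≡ 1 (mod 13). 47 = 3×12 + 11. So 12^{47} ≡ 12^{11} ≡ 12 (mod 13)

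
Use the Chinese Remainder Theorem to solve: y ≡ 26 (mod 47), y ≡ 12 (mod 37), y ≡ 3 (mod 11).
5525

Using the Chinese Remainder Theorem:
M = product of moduli = 19129
For equation 1: M_1 = 407, 407 ≡ 31 (mod 47), inverse of 407 mod 47 is 44 (check: 31 × 44 = 1364 ≡ 1 (mod 47))
For equation 2: M_2 = 517, 517 ≡ 36 (mod 37), inverse of 517 mod 37 is 36 (check: 36 × 36 = 1296 ≡ 1 (mod 37))
For equation 3: M_3 = 1739, 1739 ≡ 1 (mod 11), inverse of 1739 mod 11 is 1 (check: 1 × 1 = 1 ≡ 1 (mod 11))
Combine: y ≡ Σ r_i×M_i×(M_i⁻¹ mod m_i) = 26×407×44 + 12×517×36 + 3×1739×1 = 465608 + 223344 + 5217 = 694169
694169 mod 19129 = 5525
y ≡ 5525 (mod 19129)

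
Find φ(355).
280

Prime factorization: 355 = 5 × 71
Using the formula φ(n) = n × Π(1 - 1/p) for each prime factor p:
φ(355) = 355 × (1 - 1/5) × (1 - 1/71)
φ(355) = 280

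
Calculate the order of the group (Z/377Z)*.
336

Prime factorization: 377 = 13 × 29
Using the formula φ(n) = n × Π(1 - 1/p) for each prime factor p:
φ(377) = 377 × (1 - 1/13) × (1 - 1/29)
φ(377) = 336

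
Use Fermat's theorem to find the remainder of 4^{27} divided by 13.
12

By Fermat's Little Theorem, a^(p-1) ≡ 1 (mod p) for prime p and gcd(a, p) = 1
Here p = 13, so 4^12 ≡ 1 (mod 13)
We can reduce the exponent: 27 mod 12 = 3
So 4^27 ≡ 4^3 (mod 13)
Computing: 4^3 mod 13 = 12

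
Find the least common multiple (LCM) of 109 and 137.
14933

First find GCD(109, 137) using the Euclidean algorithm:
109 = 0 × 137 + 109
137 = 1 × 109 + 28
109 = 3 × 28 + 25
28 = 1 × 25 + 3
25 = 8 × 3 + 1
3 = 3 × 1 + 0
GCD(109, 137) = 1

LCM formula: LCM(a, b) = (a × b) / GCD(a, b)
LCM(109, 137) = (109 × 137) / 1
LCM(109, 137) = 14933 / 1
LCM(109, 137) = 14933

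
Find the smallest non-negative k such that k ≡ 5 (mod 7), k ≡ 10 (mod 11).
54

Using the Chinese Remainder Theorem:
M = product of moduli = 77
For equation 1: M_1 = 11, 11 ≡ 4 (mod 7), inverse of 11 mod 7 is 2 (check: 4 × 2 = 8 ≡ 1 (mod 7))
For equation 2: M_2 = 7, 7 ≡ 7 (mod 11), inverse of 7 mod 11 is 8 (check: 7 × 8 = 56 ≡ 1 (mod 11))
Combine: k ≡ Σ r_i×M_i×(M_i⁻¹ mod m_i) = 5×11×2 + 10×7×8 = 110 + 560 = 670
670 mod 77 = 54
k ≡ 54 (mod 77)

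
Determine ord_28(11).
Powers of 11 mod 28: 11^1≡11, 11^2≡9, 11^3≡15, 11^4≡25, 11^5≡23, 11^6≡1. Order = 6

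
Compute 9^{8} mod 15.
6

Using successive squaring:
Binary expansion of 8: 1000
Powers of 9 mod 15 (each is the square of the previous):
  9^1 ≡ 9 (mod 15)
  9^2 ≡ 9² = 81 ≡ 6 (mod 15)
  9^4 ≡ 6² = 36 ≡ 6 (mod 15)
  9^8 ≡ 6² = 36 ≡ 6 (mod 15)
8 is a power of 2, so 9^8 is the last square: ≡ 6 (mod 15)
Result: 9^8 ≡ 6 (mod 15)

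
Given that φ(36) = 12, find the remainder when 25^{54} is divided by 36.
By Euler: 25^{12} ≡ 1 (mod 36) since gcd(25, 36) = 1. 54 = 4×12 + 6. So 25^{54} ≡ 25^{6} ≡ 1 (mod 36)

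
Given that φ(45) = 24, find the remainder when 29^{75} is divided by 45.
By Euler: 29^{24} ≡ 1 (mod 45) since gcd(29, 45) = 1. 75 = 3×24 + 3. So 29^{75} ≡ 29^{3} ≡ 44 (mod 45)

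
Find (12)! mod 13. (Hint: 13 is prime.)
By Wilson's theorem, (12)! ≡ -1 ≡ 12 (mod 13)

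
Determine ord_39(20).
Powers of 20 mod 39: 20^1≡20, 20^2≡10, 20^3≡5, 20^4≡22, 20^5≡11, 20^6≡25, 20^7≡32, 20^8≡16, 20^9≡8, 20^10≡4, 20^11≡2, 20^12≡1. Order = 12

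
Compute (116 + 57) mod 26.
17

(116 + 57) = 173
173 mod 26 = 17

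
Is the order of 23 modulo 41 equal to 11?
No, the actual order is 10, not 11.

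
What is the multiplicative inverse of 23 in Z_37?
23^(-1) ≡ 29 (mod 37). Verification: 23 × 29 = 667 ≡ 1 (mod 37)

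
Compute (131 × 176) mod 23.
10

(131 × 176) = 23056
23056 mod 23 = 10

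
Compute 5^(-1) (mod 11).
5^(-1) ≡ 9 (mod 11). Verification: 5 × 9 = 45 ≡ 1 (mod 11)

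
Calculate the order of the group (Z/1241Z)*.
1152

Prime factorization: 1241 = 17 × 73
Using the formula φ(n) = n × Π(1 - 1/p) for each prime factor p:
φ(1241) = 1241 × (1 - 1/17) × (1 - 1/73)
φ(1241) = 1152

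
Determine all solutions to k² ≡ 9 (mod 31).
The square roots of 9 mod 31 are 28 and 3. Verify: 28² = 784 ≡ 9 (mod 31)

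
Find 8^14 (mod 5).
Using Fermat: 8^{4} ≡ 1 (mod 5). 14 ≡ 2 (mod 4). So 8^{14} ≡ 8^{2} ≡ 4 (mod 5)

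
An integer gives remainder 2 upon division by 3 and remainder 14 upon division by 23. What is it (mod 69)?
M = 3 × 23 = 69. M₁ = 23, y₁ ≡ 2 (mod 3). M₂ = 3, y₂ ≡ 8 (mod 23). t = 2×23×2 + 14×3×8 ≡ 14 (mod 69). The smallest positive such number is 14.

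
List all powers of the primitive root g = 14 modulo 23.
g^1, g^2, ..., g^{22} mod 23: {14, 12, 7, 6, 15, 3, 19, 13, 21, 18, 22, 9, 11, 16, 17, 8, 20, 4, 10, 2, 5, 1}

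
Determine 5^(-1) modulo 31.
5^(-1) ≡ 25 (mod 31). Verification: 5 × 25 = 125 ≡ 1 (mod 31)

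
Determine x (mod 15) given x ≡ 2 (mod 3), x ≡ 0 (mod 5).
5

Using the Chinese Remainder Theorem:
M = product of moduli = 15
For equation 1: M_1 = 5, 5 ≡ 2 (mod 3), inverse of 5 mod 3 is 2 (check: 2 × 2 = 4 ≡ 1 (mod 3))
For equation 2: M_2 = 3, 3 ≡ 3 (mod 5), inverse of 3 mod 5 is 2 (check: 3 × 2 = 6 ≡ 1 (mod 5))
Combine: x ≡ Σ r_i×M_i×(M_i⁻¹ mod m_i) = 2×5×2 + 0×3×2 = 20 + 0 = 20
20 mod 15 = 5
x ≡ 5 (mod 15)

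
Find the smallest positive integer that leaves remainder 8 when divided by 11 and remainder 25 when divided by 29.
M = 11 × 29 = 319. M₁ = 29, y₁ ≡ 8 (mod 11). M₂ = 11, y₂ ≡ 8 (mod 29). z = 8×29×8 + 25×11×8 ≡ 228 (mod 319). The smallest positive such number is 228.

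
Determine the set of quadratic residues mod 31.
QRs mod 31: {1, 2, 4, 5, 7, 8, 9, 10, 14, 16, 18, 19, 20, 25, 28}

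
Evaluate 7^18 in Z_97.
Using repeated squaring. 18 = 16 + 2 (binary 10010). Repeated squaring mod 97: 7^1 ≡ 7; 7^2 ≡ 7² = 49 ≡ 49; 7^4 ≡ 49² = 2401 ≡ 73; 7^8 ≡ 73² = 5329 ≡ 91; 7^16 ≡ 91² = 8281 ≡ 36. Multiply: 7^18 = 7^16 × 7^2 ≡ 36 × 49 (mod 97): 36 × 49 = 1764 ≡ 18. So 7^18 ≡ 18 (mod 97).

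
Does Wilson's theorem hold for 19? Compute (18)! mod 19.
(18)! mod 19 = 18. Since this equals -1 (mod 19), Wilson confirms 19 is prime.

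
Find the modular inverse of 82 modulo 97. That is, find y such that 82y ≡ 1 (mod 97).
84

Using Extended Euclidean Algorithm:
gcd(82, 97) = 1
Bezout coefficients: 82 × -13 + 97 × 11 = 1
So 82 × -13 ≡ 1 (mod 97)
The inverse is -13 mod 97 = 84
Verification: 82 × 84 = 6888 = 71 × 97 + 1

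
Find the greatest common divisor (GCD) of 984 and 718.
2

Using the Euclidean algorithm:
984 = 1 × 718 + 266
718 = 2 × 266 + 186
266 = 1 × 186 + 80
186 = 2 × 80 + 26
80 = 3 × 26 + 2
26 = 13 × 2 + 0

GCD(984, 718) = 2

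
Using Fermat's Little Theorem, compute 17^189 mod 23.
By Fermat: 17^{22} ≡ 1 (mod 23). 189 = 8×22 + 13. So 17^{189} ≡ 17^{13} ≡ 10 (mod 23)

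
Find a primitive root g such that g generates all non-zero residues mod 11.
p - 1 = 10 has prime divisors 2, 5. h is a primitive root mod 11 iff h^(10/q) ≢ 1 (mod 11) for each such q.
h = 2: 2^5 ≡ 10, 2^2 ≡ 4 (mod 11); none is 1, so 2 has order 10 and is a primitive root.
The smallest primitive root mod 11 is g = 2.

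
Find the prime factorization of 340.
2^2 × 5 × 17

Divide by primes starting from smallest:
340 ÷ 2 = 170
170 ÷ 2 = 85
85 ÷ 5 = 17
17 ÷ 17 = 1

340 = 2^2 × 5 × 17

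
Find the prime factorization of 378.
2 × 3^3 × 7

Divide by primes starting from smallest:
378 ÷ 2 = 189
189 ÷ 3 = 63
63 ÷ 3 = 21
21 ÷ 3 = 7
7 ÷ 7 = 1

378 = 2 × 3^3 × 7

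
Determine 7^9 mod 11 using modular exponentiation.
9 = 8 + 1 (binary 1001). Repeated squaring mod 11: 7^1 ≡ 7; 7^2 ≡ 7² = 49 ≡ 5; 7^4 ≡ 5² = 25 ≡ 3; 7^8 ≡ 3² = 9 ≡ 9. Multiply: 7^9 = 7^8 × 7^1 ≡ 9 × 7 (mod 11): 9 × 7 = 63 ≡ 8. So 7^9 ≡ 8 (mod 11).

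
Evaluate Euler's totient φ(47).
46

Prime factorization: 47 = 47
Using the formula φ(n) = n × Π(1 - 1/p) for each prime factor p:
φ(47) = 47 × (1 - 1/47)
φ(47) = 46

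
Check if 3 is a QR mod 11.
By Euler's criterion: 3^{5} ≡ 1 (mod 11). Since this equals 1, 3 is a QR.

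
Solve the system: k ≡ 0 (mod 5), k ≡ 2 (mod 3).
M = 5 × 3 = 15. M₁ = 3, y₁ ≡ 2 (mod 5). M₂ = 5, y₂ ≡ 2 (mod 3). k = 0×3×2 + 2×5×2 ≡ 5 (mod 15)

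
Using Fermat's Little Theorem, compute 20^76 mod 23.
By Fermat: 20^{22} ≡ 1 (mod 23). 76 = 3×22 + 10. So 20^{76} ≡ 20^{10} ≡ 8 (mod 23)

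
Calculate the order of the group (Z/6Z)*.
2

Prime factorization: 6 = 2 × 3
Using the formula φ(n) = n × Π(1 - 1/p) for each prime factor p:
φ(6) = 6 × (1 - 1/2) × (1 - 1/3)
φ(6) = 2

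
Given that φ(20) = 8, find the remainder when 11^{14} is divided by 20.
By Euler: 11^{8} ≡ 1 (mod 20) since gcd(11, 20) = 1. 14 = 1×8 + 6. So 11^{14} ≡ 11^{6} ≡ 1 (mod 20)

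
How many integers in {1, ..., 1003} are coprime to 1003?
928

Prime factorization: 1003 = 17 × 59
Using the formula φ(n) = n × Π(1 - 1/p) for each prime factor p:
φ(1003) = 1003 × (1 - 1/17) × (1 - 1/59)
φ(1003) = 928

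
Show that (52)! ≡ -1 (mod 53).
(52)! mod 53 = 52. Since this equals -1 (mod 53), Wilson confirms 53 is prime.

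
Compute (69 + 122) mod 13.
9

(69 + 122) = 191
191 mod 13 = 9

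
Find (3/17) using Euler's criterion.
(3/17) = 3^{8} mod 17 = -1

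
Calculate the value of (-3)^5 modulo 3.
(-3) ≡ 0 (mod 3). 5 = 4 + 1 (binary 101). Repeated squaring mod 3: 0^1 ≡ 0; 0^2 ≡ 0² = 0 ≡ 0; 0^4 ≡ 0² = 0 ≡ 0. Multiply: (-3)^5 ≡ 0^4 × 0^1 ≡ 0 × 0 (mod 3): 0 × 0 = 0 ≡ 0. So (-3)^5 ≡ 0 (mod 3).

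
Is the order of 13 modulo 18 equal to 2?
No, the actual order is 3, not 2.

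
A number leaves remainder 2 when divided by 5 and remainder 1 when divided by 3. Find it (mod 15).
M = 5 × 3 = 15. M₁ = 3, y₁ ≡ 2 (mod 5). M₂ = 5, y₂ ≡ 2 (mod 3). k = 2×3×2 + 1×5×2 ≡ 7 (mod 15)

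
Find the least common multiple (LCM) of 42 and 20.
420

First find GCD(42, 20) using the Euclidean algorithm:
42 = 2 × 20 + 2
20 = 10 × 2 + 0
GCD(42, 20) = 2

LCM formula: LCM(a, b) = (a × b) / GCD(a, b)
LCM(42, 20) = (42 × 20) / 2
LCM(42, 20) = 840 / 2
LCM(42, 20) = 420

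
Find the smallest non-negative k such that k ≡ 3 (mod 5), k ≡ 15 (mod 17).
83

Using the Chinese Remainder Theorem:
M = product of moduli = 85
For equation 1: M_1 = 17, 17 ≡ 2 (mod 5), inverse of 17 mod 5 is 3 (check: 2 × 3 = 6 ≡ 1 (mod 5))
For equation 2: M_2 = 5, 5 ≡ 5 (mod 17), inverse of 5 mod 17 is 7 (check: 5 × 7 = 35 ≡ 1 (mod 17))
Combine: k ≡ Σ r_i×M_i×(M_i⁻¹ mod m_i) = 3×17×3 + 15×5×7 = 153 + 525 = 678
678 mod 85 = 83
k ≡ 83 (mod 85)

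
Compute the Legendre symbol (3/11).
(3/11) = 3^{5} mod 11 = 1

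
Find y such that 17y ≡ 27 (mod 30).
21

Since gcd(17, 30) = 1 divides 27, a solution exists.
Multiply both sides by the inverse of 17 mod 30:
  17^(-1) mod 30 = 23
  x ≡ 23 × 27 ≡ 621 ≡ 21 (mod 30)
Verification: 17 × 21 = 357 = 11 × 30 + 27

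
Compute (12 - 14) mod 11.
9

(12 - 14) = -2
-2 mod 11 = 9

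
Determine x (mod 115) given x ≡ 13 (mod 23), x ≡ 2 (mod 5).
82

Using the Chinese Remainder Theorem:
M = product of moduli = 115
For equation 1: M_1 = 5, 5 ≡ 5 (mod 23), inverse of 5 mod 23 is 14 (check: 5 × 14 = 70 ≡ 1 (mod 23))
For equation 2: M_2 = 23, 23 ≡ 3 (mod 5), inverse of 23 mod 5 is 2 (check: 3 × 2 = 6 ≡ 1 (mod 5))
Combine: x ≡ Σ r_i×M_i×(M_i⁻¹ mod m_i) = 13×5×14 + 2×23×2 = 910 + 92 = 1002
1002 mod 115 = 82
x ≡ 82 (mod 115)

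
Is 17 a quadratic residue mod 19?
By Euler's criterion: 17^{9} ≡ 1 (mod 19). Since this equals 1, 17 is a QR.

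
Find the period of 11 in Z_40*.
Powers of 11 mod 40: 11^1≡11, 11^2≡1. Order = 2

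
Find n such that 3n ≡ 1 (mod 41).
3^(-1) ≡ 14 (mod 41). Verification: 3 × 14 = 42 ≡ 1 (mod 41)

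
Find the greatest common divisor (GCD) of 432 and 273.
3

Using the Euclidean algorithm:
432 = 1 × 273 + 159
273 = 1 × 159 + 114
159 = 1 × 114 + 45
114 = 2 × 45 + 24
45 = 1 × 24 + 21
24 = 1 × 21 + 3
21 = 7 × 3 + 0

GCD(432, 273) = 3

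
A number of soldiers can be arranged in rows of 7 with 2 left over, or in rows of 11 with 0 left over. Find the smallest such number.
M = 7 × 11 = 77. M₁ = 11, y₁ ≡ 2 (mod 7). M₂ = 7, y₂ ≡ 8 (mod 11). x = 2×11×2 + 0×7×8 ≡ 44 (mod 77). The smallest positive such number is 44.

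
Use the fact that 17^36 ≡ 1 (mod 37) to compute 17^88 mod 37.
By Fermat: 17^{36} ≡ 1 (mod 37). 88 = 2×36 + 16. So 17^{88} ≡ 17^{16} ≡ 16 (mod 37)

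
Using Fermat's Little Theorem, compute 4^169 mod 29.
By Fermat: 4^{28} ≡ 1 (mod 29). 169 = 6×28 + 1. So 4^{169} ≡ 4^{1} ≡ 4 (mod 29)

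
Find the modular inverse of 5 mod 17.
5^(-1) ≡ 7 (mod 17). Verification: 5 × 7 = 35 ≡ 1 (mod 17)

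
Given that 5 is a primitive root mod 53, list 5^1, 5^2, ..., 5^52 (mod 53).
g^1, g^2, ..., g^{52} mod 53: {5, 25, 19, 42, 51, 43, 3, 15, 22, 4, 20, 47, 23, 9, 45, 13, 12, 7, 35, 16, 27, 29, 39, 36, 21, 52, 48, 28, 34, 11, 2, 10, 50, 38, 31, 49, 33, 6, 30, 44, 8, 40, 41, 46, 18, 37, 26, 24, 14, 17, 32, 1}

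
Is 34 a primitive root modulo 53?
Yes

To verify, check if 34^(52/q) ≢ 1 (mod 53) for each prime divisor q of 52
Divisors of 52 = 52: [1, 2, 4, 13, 26, 52]
  34^(52/2) = 34^26 ≡ 52 (mod 53)
  34^(52/13) = 34^4 ≡ 47 (mod 53)
Conclusion: 34 is a primitive root modulo 53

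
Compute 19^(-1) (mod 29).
19^(-1) ≡ 26 (mod 29). Verification: 19 × 26 = 494 ≡ 1 (mod 29)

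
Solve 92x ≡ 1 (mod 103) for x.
28

Using Extended Euclidean Algorithm:
gcd(92, 103) = 1
Bezout coefficients: 92 × 28 + 103 × -25 = 1
So 92 × 28 ≡ 1 (mod 103)
The inverse is 28 mod 103 = 28
Verification: 92 × 28 = 2576 = 25 × 103 + 1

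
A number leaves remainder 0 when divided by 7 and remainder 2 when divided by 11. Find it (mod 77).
M = 7 × 11 = 77. M₁ = 11, y₁ ≡ 2 (mod 7). M₂ = 7, y₂ ≡ 8 (mod 11). n = 0×11×2 + 2×7×8 ≡ 35 (mod 77)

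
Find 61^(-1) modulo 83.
49

Using Extended Euclidean Algorithm:
gcd(61, 83) = 1
Bezout coefficients: 61 × -34 + 83 × 25 = 1
So 61 × -34 ≡ 1 (mod 83)
The inverse is -34 mod 83 = 49
Verification: 61 × 49 = 2989 = 36 × 83 + 1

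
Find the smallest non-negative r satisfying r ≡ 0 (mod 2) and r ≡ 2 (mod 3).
M = 2 × 3 = 6. M₁ = 3, y₁ ≡ 1 (mod 2). M₂ = 2, y₂ ≡ 2 (mod 3). r = 0×3×1 + 2×2×2 ≡ 2 (mod 6)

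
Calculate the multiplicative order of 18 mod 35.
Powers of 18 mod 35: 18^1≡18, 18^2≡9, 18^3≡22, 18^4≡11, 18^5≡23, 18^6≡29, 18^7≡32, 18^8≡16, 18^9≡8, 18^10≡4, 18^11≡2, 18^12≡1. Order = 12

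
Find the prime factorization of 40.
2^3 × 5

Divide by primes starting from smallest:
40 ÷ 2 = 20
20 ÷ 2 = 10
10 ÷ 2 = 5
5 ÷ 5 = 1

40 = 2^3 × 5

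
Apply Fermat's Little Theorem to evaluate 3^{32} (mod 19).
4

By Fermat's Little Theorem, a^(p-1) ≡ 1 (mod p) for prime p and gcd(a, p) = 1
Here p = 19, so 3^18 ≡ 1 (mod 19)
We can reduce the exponent: 32 mod 18 = 14
So 3^32 ≡ 3^14 (mod 19)
Computing: 3^14 mod 19 = 4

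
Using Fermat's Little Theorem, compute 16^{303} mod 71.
50

By Fermat's Little Theorem, a^(p-1) ≡ 1 (mod p) for prime p and gcd(a, p) = 1
Here p = 71, so 16^70 ≡ 1 (mod 71)
We can reduce the exponent: 303 mod 70 = 23
So 16^303 ≡ 16^23 (mod 71)
Computing: 16^23 mod 71 = 50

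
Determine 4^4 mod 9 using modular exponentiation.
4 = 4 (binary 100). Repeated squaring mod 9: 4^1 ≡ 4; 4^2 ≡ 4² = 16 ≡ 7; 4^4 ≡ 7² = 49 ≡ 4. So 4^4 ≡ 4 (mod 9).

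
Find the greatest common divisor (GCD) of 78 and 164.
2

Using the Euclidean algorithm:
78 = 0 × 164 + 78
164 = 2 × 78 + 8
78 = 9 × 8 + 6
8 = 1 × 6 + 2
6 = 3 × 2 + 0

GCD(78, 164) = 2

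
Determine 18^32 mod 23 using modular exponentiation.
Using Fermat: 18^{22} ≡ 1 (mod 23). 32 ≡ 10 (mod 22). So 18^{32} ≡ 18^{10} ≡ 9 (mod 23)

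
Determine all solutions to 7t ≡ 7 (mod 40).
1

Since gcd(7, 40) = 1 divides 7, a solution exists.
Multiply both sides by the inverse of 7 mod 40:
  7^(-1) mod 40 = 23
  x ≡ 23 × 7 ≡ 161 ≡ 1 (mod 40)
Verification: 7 × 1 = 7 = 0 × 40 + 7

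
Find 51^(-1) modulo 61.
6

Using Extended Euclidean Algorithm:
gcd(51, 61) = 1
Bezout coefficients: 51 × 6 + 61 × -5 = 1
So 51 × 6 ≡ 1 (mod 61)
The inverse is 6 mod 61 = 6
Verification: 51 × 6 = 306 = 5 × 61 + 1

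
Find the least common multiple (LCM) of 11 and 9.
99

First find GCD(11, 9) using the Euclidean algorithm:
11 = 1 × 9 + 2
9 = 4 × 2 + 1
2 = 2 × 1 + 0
GCD(11, 9) = 1

LCM formula: LCM(a, b) = (a × b) / GCD(a, b)
LCM(11, 9) = (11 × 9) / 1
LCM(11, 9) = 99 / 1
LCM(11, 9) = 99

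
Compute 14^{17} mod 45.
29

Using successive squaring:
Binary expansion of 17: 10001
Powers of 14 mod 45 (each is the square of the previous):
  14^1 ≡ 14 (mod 45)
  14^2 ≡ 14² = 196 ≡ 16 (mod 45)
  14^4 ≡ 16² = 256 ≡ 31 (mod 45)
  14^8 ≡ 31² = 961 ≡ 16 (mod 45)
  14^16 ≡ 16² = 256 ≡ 31 (mod 45)
17 = 16 + 1, so 14^17 = 14^16 × 14^1 ≡ 31 × 14 (mod 45)
Multiplying step by step:
  31 × 14 = 434 ≡ 29 (mod 45)
Result: 14^17 ≡ 29 (mod 45)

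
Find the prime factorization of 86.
2 × 43

Divide by primes starting from smallest:
86 ÷ 2 = 43
43 ÷ 43 = 1

86 = 2 × 43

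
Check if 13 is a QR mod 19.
By Euler's criterion: 13^{9} ≡ 18 (mod 19). Since this equals -1 (≡ 18), 13 is not a QR.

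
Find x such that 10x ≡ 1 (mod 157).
10^(-1) ≡ 110 (mod 157). Verification: 10 × 110 = 1100 ≡ 1 (mod 157)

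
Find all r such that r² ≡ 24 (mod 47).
The square roots of 24 mod 47 are 27 and 20. Verify: 27² = 729 ≡ 24 (mod 47)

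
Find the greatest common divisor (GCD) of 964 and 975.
1

Using the Euclidean algorithm:
964 = 0 × 975 + 964
975 = 1 × 964 + 11
964 = 87 × 11 + 7
11 = 1 × 7 + 4
7 = 1 × 4 + 3
4 = 1 × 3 + 1
3 = 3 × 1 + 0

GCD(964, 975) = 1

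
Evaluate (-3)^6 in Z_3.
(-3) ≡ 0 (mod 3). 6 = 4 + 2 (binary 110). Repeated squaring mod 3: 0^1 ≡ 0; 0^2 ≡ 0² = 0 ≡ 0; 0^4 ≡ 0² = 0 ≡ 0. Multiply: (-3)^6 ≡ 0^4 × 0^2 ≡ 0 × 0 (mod 3): 0 × 0 = 0 ≡ 0. So (-3)^6 ≡ 0 (mod 3).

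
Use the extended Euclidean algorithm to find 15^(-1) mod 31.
Extended GCD: 15(-2) + 31(1) = 1. So 15^(-1) ≡ 29 ≡ 29 (mod 31). Verify: 15 × 29 = 435 ≡ 1 (mod 31)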